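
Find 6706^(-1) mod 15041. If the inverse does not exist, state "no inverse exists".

Extended Euclidean algorithm:
15041 = 2·6706 + 1629
6706 = 4·1629 + 190
1629 = 8·190 + 109
190 = 1·109 + 81
109 = 1·81 + 28
81 = 2·28 + 25
28 = 1·25 + 3
25 = 8·3 + 1
3 = 3·1 + 0
gcd = 1, so the inverse exists. Back-substitute:
1 = 25 − 8·3
1 = −8·28 + 9·25
1 = 9·81 − 26·28
1 = −26·109 + 35·81
1 = 35·190 − 61·109
1 = −61·1629 + 523·190
1 = 523·6706 − 2153·1629
1 = −2153·15041 + 4829·6706
So 6706·4829 ≡ 1 (mod 15041).

4829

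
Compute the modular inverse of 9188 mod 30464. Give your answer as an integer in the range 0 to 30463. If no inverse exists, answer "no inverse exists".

no inverse exists

Compute gcd(9188, 30464):
30464 = 3×9188 + 2900
9188 = 3×2900 + 488
2900 = 5×488 + 460
488 = 1×460 + 28
460 = 16×28 + 12
28 = 2×12 + 4
12 = 3×4 + 0
The gcd is 4, not 1, hence no inverse exists.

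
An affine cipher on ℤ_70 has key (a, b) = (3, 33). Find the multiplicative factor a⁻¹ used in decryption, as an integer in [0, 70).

gcd(70, 3) by repeated division:
70 = 23·3 + 1
3 = 3·1 + 0
Since gcd(3, 70) = 1, back-substitute to write 1 as a combination:
1 = 70 − 23·3
Hence 3⁻¹ ≡ -23 ≡ 47 (mod 70).

47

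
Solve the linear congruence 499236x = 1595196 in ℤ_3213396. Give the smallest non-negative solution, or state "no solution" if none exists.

196404

First find gcd(499236, 3213396):
3213396 = 6*499236 + 217980
499236 = 2*217980 + 63276
217980 = 3*63276 + 28152
63276 = 2*28152 + 6972
28152 = 4*6972 + 264
6972 = 26*264 + 108
264 = 2*108 + 48
108 = 2*48 + 12
48 = 4*12 + 0
gcd = 12 and 12 | 1595196, so solutions exist. Divide through by 12: 41603x ≡ 132933 (mod 267783).
Now find 41603⁻¹ mod 267783:
267783 = 6*41603 + 18165
41603 = 2*18165 + 5273
18165 = 3*5273 + 2346
5273 = 2*2346 + 581
2346 = 4*581 + 22
581 = 26*22 + 9
22 = 2*9 + 4
9 = 2*4 + 1
4 = 4*1 + 0
Back-substitute:
1 = 9 − 2·4
1 = −2·22 + 5·9
1 = 5·581 − 132·22
1 = −132·2346 + 533·581
1 = 533·5273 − 1198·2346
1 = −1198·18165 + 4127·5273
1 = 4127·41603 − 9452·18165
1 = −9452·267783 + 60839·41603
So 41603⁻¹ ≡ 60839 (mod 267783).
Then x ≡ 60839·132933 ≡ 196404 (mod 267783); the smallest non-negative solution is x = 196404.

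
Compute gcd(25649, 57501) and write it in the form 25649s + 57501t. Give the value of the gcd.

Repeated division:
57501 = 2*25649 + 6203
25649 = 4*6203 + 837
6203 = 7*837 + 344
837 = 2*344 + 149
344 = 2*149 + 46
149 = 3*46 + 11
46 = 4*11 + 2
11 = 5*2 + 1
2 = 2*1 + 0
gcd(25649, 57501) = 1.
Back-substituting:
1 = 11 − 5·2
1 = −5·46 + 21·11
1 = 21·149 − 68·46
1 = −68·344 + 157·149
1 = 157·837 − 382·344
1 = −382·6203 + 2831·837
1 = 2831·25649 − 11706·6203
1 = −11706·57501 + 26243·25649
So 1 = (-11706)·57501 + (26243)·25649.

1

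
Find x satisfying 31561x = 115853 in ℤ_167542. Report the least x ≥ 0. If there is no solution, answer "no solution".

First find gcd(31561, 167542):
167542 = 5*31561 + 9737
31561 = 3*9737 + 2350
9737 = 4*2350 + 337
2350 = 6*337 + 328
337 = 1*328 + 9
328 = 36*9 + 4
9 = 2*4 + 1
4 = 4*1 + 0
gcd = 1, so a unique solution mod 167542 exists.
Back-substitute for the Bézout coefficients:
1 = 9 − 2·4
1 = −2·328 + 73·9
1 = 73·337 − 75·328
1 = −75·2350 + 523·337
1 = 523·9737 − 2167·2350
1 = −2167·31561 + 7024·9737
1 = 7024·167542 − 37287·31561
So 31561·(-37287) ≡ 1 (mod 167542), giving 31561⁻¹ ≡ 130255.
x ≡ 31561⁻¹·115853 ≡ 130255·115853 ≡ 92117 (mod 167542).

92117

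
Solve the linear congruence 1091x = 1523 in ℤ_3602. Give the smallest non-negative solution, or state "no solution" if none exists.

First find gcd(1091, 3602):
3602 = 3*1091 + 329
1091 = 3*329 + 104
329 = 3*104 + 17
104 = 6*17 + 2
17 = 8*2 + 1
2 = 2*1 + 0
gcd = 1, so a unique solution mod 3602 exists.
Back-substitute for the Bézout coefficients:
1 = 17 − 8·2
1 = −8·104 + 49·17
1 = 49·329 − 155·104
1 = −155·1091 + 514·329
1 = 514·3602 − 1697·1091
So 1091·(-1697) ≡ 1 (mod 3602), giving 1091⁻¹ ≡ 1905.
x ≡ 1091⁻¹·1523 ≡ 1905·1523 ≡ 1705 (mod 3602).

1705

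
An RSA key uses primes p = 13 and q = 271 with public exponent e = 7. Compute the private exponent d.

φ(n) = (p−1)(q−1) = 12·270 = 3240.
Need d with 7·d ≡ 1 (mod 3240). Apply the extended Euclidean algorithm:
3240 = 462×7 + 6
7 = 1×6 + 1
6 = 6×1 + 0
Back-substitute:
1 = 7 − 6
1 = −3240 + 463·7
So 7·463 ≡ 1 (mod 3240), hence d = 463.

463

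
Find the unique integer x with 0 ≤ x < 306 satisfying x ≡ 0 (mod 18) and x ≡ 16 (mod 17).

288

Write x = 0 + 18·k. Then 18·k ≡ 16 − 0 ≡ 16 (mod 17).
Need 18⁻¹ mod 17. Extended Euclid on (17, 1):
17 = 17×1 + 0
18⁻¹ ≡ 1 (mod 17), so k ≡ 1·16 ≡ 16 (mod 17).
x = 0 + 18·16 = 288.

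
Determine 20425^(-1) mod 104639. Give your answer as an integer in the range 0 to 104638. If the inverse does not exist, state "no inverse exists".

73214

Run Euclid on (104639, 20425):
104639 = 5×20425 + 2514
20425 = 8×2514 + 313
2514 = 8×313 + 10
313 = 31×10 + 3
10 = 3×3 + 1
3 = 3×1 + 0
The gcd is 1. Working backward:
1 = 10 − 3·3
1 = −3·313 + 94·10
1 = 94·2514 − 755·313
1 = −755·20425 + 6134·2514
1 = 6134·104639 − 31425·20425
Hence 20425⁻¹ ≡ -31425 ≡ 73214 (mod 104639).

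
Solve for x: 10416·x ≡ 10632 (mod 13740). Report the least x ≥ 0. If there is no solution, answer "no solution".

First find gcd(10416, 13740):
13740 = 1·10416 + 3324
10416 = 3·3324 + 444
3324 = 7·444 + 216
444 = 2·216 + 12
216 = 18·12 + 0
gcd = 12 and 12 | 10632, so solutions exist. Divide through by 12: 868x ≡ 886 (mod 1145).
Now find 868⁻¹ mod 1145:
1145 = 1×868 + 277
868 = 3×277 + 37
277 = 7×37 + 18
37 = 2×18 + 1
18 = 18×1 + 0
Back-substitute:
1 = 37 − 2·18
1 = −2·277 + 15·37
1 = 15·868 − 47·277
1 = −47·1145 + 62·868
So 868⁻¹ ≡ 62 (mod 1145).
Then x ≡ 62·886 ≡ 1117 (mod 1145); the smallest non-negative solution is x = 1117.

1117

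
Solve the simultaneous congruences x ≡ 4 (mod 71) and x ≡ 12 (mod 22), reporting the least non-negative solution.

430

Write x = 4 + 71·k. Then 71·k ≡ 12 − 4 ≡ 8 (mod 22).
Need 71⁻¹ mod 22. Extended Euclid on (22, 5):
22 = 4×5 + 2
5 = 2×2 + 1
2 = 2×1 + 0
Back-substitute:
1 = 5 − 2·2
1 = −2·22 + 9·5
71⁻¹ ≡ 9 (mod 22), so k ≡ 9·8 ≡ 6 (mod 22).
x = 4 + 71·6 = 430.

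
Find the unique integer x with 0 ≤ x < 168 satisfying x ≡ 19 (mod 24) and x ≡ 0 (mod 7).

Write x = 19 + 24·k. Then 24·k ≡ 0 − 19 ≡ 2 (mod 7).
Need 24⁻¹ mod 7. Extended Euclid on (7, 3):
7 = 2·3 + 1
3 = 3·1 + 0
Back-substitute:
1 = 7 − 2·3
24⁻¹ ≡ 5 (mod 7), so k ≡ 5·2 ≡ 3 (mod 7).
x = 19 + 24·3 = 91.

91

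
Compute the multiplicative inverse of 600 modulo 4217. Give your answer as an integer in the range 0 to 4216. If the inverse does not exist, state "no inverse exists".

1736

Apply the Euclidean algorithm to 4217 and 600:
4217 = 7*600 + 17
600 = 35*17 + 5
17 = 3*5 + 2
5 = 2*2 + 1
2 = 2*1 + 0
Since gcd(600, 4217) = 1, back-substitute to write 1 as a combination:
1 = 5 − 2·2
1 = −2·17 + 7·5
1 = 7·600 − 247·17
1 = −247·4217 + 1736·600
So 600·1736 ≡ 1 (mod 4217).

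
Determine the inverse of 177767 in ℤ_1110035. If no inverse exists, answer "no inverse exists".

Apply the Euclidean algorithm to 1110035 and 177767:
1110035 = 6·177767 + 43433
177767 = 4·43433 + 4035
43433 = 10·4035 + 3083
4035 = 1·3083 + 952
3083 = 3·952 + 227
952 = 4·227 + 44
227 = 5·44 + 7
44 = 6·7 + 2
7 = 3·2 + 1
2 = 2·1 + 0
Since gcd(177767, 1110035) = 1, back-substitute to write 1 as a combination:
1 = 7 − 3·2
1 = −3·44 + 19·7
1 = 19·227 − 98·44
1 = −98·952 + 411·227
1 = 411·3083 − 1331·952
1 = −1331·4035 + 1742·3083
1 = 1742·43433 − 18751·4035
1 = −18751·177767 + 76746·43433
1 = 76746·1110035 − 479227·177767
Thus 177767·(-479227) ≡ 1 (mod 1110035); reducing, -479227 mod 1110035 = 630808.

630808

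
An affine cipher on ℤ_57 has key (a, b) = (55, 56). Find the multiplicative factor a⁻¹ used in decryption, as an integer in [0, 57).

28

Run Euclid on (57, 55):
57 = 1×55 + 2
55 = 27×2 + 1
2 = 2×1 + 0
gcd = 1, so the inverse exists. Back-substitute:
1 = 55 − 27·2
1 = −27·57 + 28·55
So 55·28 ≡ 1 (mod 57).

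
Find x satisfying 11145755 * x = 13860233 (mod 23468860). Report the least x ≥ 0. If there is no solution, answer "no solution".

no solution

gcd(11145755, 23468860):
23468860 = 2×11145755 + 1177350
11145755 = 9×1177350 + 549605
1177350 = 2×549605 + 78140
549605 = 7×78140 + 2625
78140 = 29×2625 + 2015
2625 = 1×2015 + 610
2015 = 3×610 + 185
610 = 3×185 + 55
185 = 3×55 + 20
55 = 2×20 + 15
20 = 1×15 + 5
15 = 3×5 + 0
gcd = 5, but 5 ∤ 13860233, so the congruence has no solution.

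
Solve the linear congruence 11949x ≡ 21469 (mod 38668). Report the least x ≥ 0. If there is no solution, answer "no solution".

2513

First find gcd(11949, 38668):
38668 = 3·11949 + 2821
11949 = 4·2821 + 665
2821 = 4·665 + 161
665 = 4·161 + 21
161 = 7·21 + 14
21 = 1·14 + 7
14 = 2·7 + 0
gcd = 7 and 7 | 21469, so solutions exist. Divide through by 7: 1707x ≡ 3067 (mod 5524).
Now find 1707⁻¹ mod 5524:
5524 = 3×1707 + 403
1707 = 4×403 + 95
403 = 4×95 + 23
95 = 4×23 + 3
23 = 7×3 + 2
3 = 1×2 + 1
2 = 2×1 + 0
Back-substitute:
1 = 3 − 2
1 = −23 + 8·3
1 = 8·95 − 33·23
1 = −33·403 + 140·95
1 = 140·1707 − 593·403
1 = −593·5524 + 1919·1707
So 1707⁻¹ ≡ 1919 (mod 5524).
Then x ≡ 1919·3067 ≡ 2513 (mod 5524); the smallest non-negative solution is x = 2513.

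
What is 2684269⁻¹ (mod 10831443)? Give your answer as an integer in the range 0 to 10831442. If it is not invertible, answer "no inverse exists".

no inverse exists

Euclidean algorithm on 10831443, 2684269:
10831443 = 4*2684269 + 94367
2684269 = 28*94367 + 41993
94367 = 2*41993 + 10381
41993 = 4*10381 + 469
10381 = 22*469 + 63
469 = 7*63 + 28
63 = 2*28 + 7
28 = 4*7 + 0
gcd(2684269, 10831443) = 7 ≠ 1, so 2684269 has no multiplicative inverse modulo 10831443.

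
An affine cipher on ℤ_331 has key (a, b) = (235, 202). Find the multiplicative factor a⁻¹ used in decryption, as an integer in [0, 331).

Run Euclid on (331, 235):
331 = 1×235 + 96
235 = 2×96 + 43
96 = 2×43 + 10
43 = 4×10 + 3
10 = 3×3 + 1
3 = 3×1 + 0
The gcd is 1. Working backward:
1 = 10 − 3·3
1 = −3·43 + 13·10
1 = 13·96 − 29·43
1 = −29·235 + 71·96
1 = 71·331 − 100·235
Thus 235·(-100) ≡ 1 (mod 331); reducing, -100 mod 331 = 231.

231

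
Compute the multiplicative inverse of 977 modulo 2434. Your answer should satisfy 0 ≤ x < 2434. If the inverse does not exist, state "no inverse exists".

gcd(2434, 977) by repeated division:
2434 = 2×977 + 480
977 = 2×480 + 17
480 = 28×17 + 4
17 = 4×4 + 1
4 = 4×1 + 0
The gcd is 1. Working backward:
1 = 17 − 4·4
1 = −4·480 + 113·17
1 = 113·977 − 230·480
1 = −230·2434 + 573·977
So 977·573 ≡ 1 (mod 2434).

573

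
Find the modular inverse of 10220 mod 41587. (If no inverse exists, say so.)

Euclidean algorithm on 41587, 10220:
41587 = 4×10220 + 707
10220 = 14×707 + 322
707 = 2×322 + 63
322 = 5×63 + 7
63 = 9×7 + 0
Since gcd = 7 > 1, 10220 is not a unit mod 41587.

no inverse exists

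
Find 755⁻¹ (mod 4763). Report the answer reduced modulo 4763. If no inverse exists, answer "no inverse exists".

Extended Euclidean algorithm:
4763 = 6*755 + 233
755 = 3*233 + 56
233 = 4*56 + 9
56 = 6*9 + 2
9 = 4*2 + 1
2 = 2*1 + 0
Since gcd(755, 4763) = 1, back-substitute to write 1 as a combination:
1 = 9 − 4·2
1 = −4·56 + 25·9
1 = 25·233 − 104·56
1 = −104·755 + 337·233
1 = 337·4763 − 2126·755
So 755·(-2126) ≡ 1 (mod 4763), and -2126 ≡ 2637 (mod 4763).

2637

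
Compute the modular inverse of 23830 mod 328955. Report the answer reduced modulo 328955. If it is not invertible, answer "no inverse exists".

no inverse exists

Compute gcd(23830, 328955):
328955 = 13·23830 + 19165
23830 = 1·19165 + 4665
19165 = 4·4665 + 505
4665 = 9·505 + 120
505 = 4·120 + 25
120 = 4·25 + 20
25 = 1·20 + 5
20 = 4·5 + 0
Since gcd = 5 > 1, 23830 is not a unit mod 328955.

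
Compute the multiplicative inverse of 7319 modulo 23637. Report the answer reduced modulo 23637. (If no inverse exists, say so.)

5051

Run Euclid on (23637, 7319):
23637 = 3·7319 + 1680
7319 = 4·1680 + 599
1680 = 2·599 + 482
599 = 1·482 + 117
482 = 4·117 + 14
117 = 8·14 + 5
14 = 2·5 + 4
5 = 1·4 + 1
4 = 4·1 + 0
Since gcd(7319, 23637) = 1, back-substitute to write 1 as a combination:
1 = 5 − 4
1 = −14 + 3·5
1 = 3·117 − 25·14
1 = −25·482 + 103·117
1 = 103·599 − 128·482
1 = −128·1680 + 359·599
1 = 359·7319 − 1564·1680
1 = −1564·23637 + 5051·7319
So 7319·5051 ≡ 1 (mod 23637).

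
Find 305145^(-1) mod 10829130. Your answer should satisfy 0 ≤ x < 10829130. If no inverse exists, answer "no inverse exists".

Compute gcd(305145, 10829130):
10829130 = 35·305145 + 149055
305145 = 2·149055 + 7035
149055 = 21·7035 + 1320
7035 = 5·1320 + 435
1320 = 3·435 + 15
435 = 29·15 + 0
Since gcd = 15 > 1, 305145 is not a unit mod 10829130.

no inverse exists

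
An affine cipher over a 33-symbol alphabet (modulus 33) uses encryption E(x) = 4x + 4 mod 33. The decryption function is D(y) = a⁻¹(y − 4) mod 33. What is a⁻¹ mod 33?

25

Apply the Euclidean algorithm to 33 and 4:
33 = 8*4 + 1
4 = 4*1 + 0
gcd = 1, so the inverse exists. Back-substitute:
1 = 33 − 8·4
Thus 4·(-8) ≡ 1 (mod 33); reducing, -8 mod 33 = 25.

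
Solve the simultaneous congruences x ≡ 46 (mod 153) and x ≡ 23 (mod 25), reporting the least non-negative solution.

Write x = 46 + 153·k. Then 153·k ≡ 23 − 46 ≡ 2 (mod 25).
Need 153⁻¹ mod 25. Extended Euclid on (25, 3):
25 = 8×3 + 1
3 = 3×1 + 0
Back-substitute:
1 = 25 − 8·3
153⁻¹ ≡ 17 (mod 25), so k ≡ 17·2 ≡ 9 (mod 25).
x = 46 + 153·9 = 1423.

1423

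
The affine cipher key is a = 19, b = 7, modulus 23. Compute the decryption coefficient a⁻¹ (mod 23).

gcd(23, 19) by repeated division:
23 = 1×19 + 4
19 = 4×4 + 3
4 = 1×3 + 1
3 = 3×1 + 0
gcd = 1, so the inverse exists. Back-substitute:
1 = 4 − 3
1 = −19 + 5·4
1 = 5·23 − 6·19
So 19·(-6) ≡ 1 (mod 23), and -6 ≡ 17 (mod 23).

17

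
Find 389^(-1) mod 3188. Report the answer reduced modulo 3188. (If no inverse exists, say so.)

713

Run Euclid on (3188, 389):
3188 = 8*389 + 76
389 = 5*76 + 9
76 = 8*9 + 4
9 = 2*4 + 1
4 = 4*1 + 0
Since gcd(389, 3188) = 1, back-substitute to write 1 as a combination:
1 = 9 − 2·4
1 = −2·76 + 17·9
1 = 17·389 − 87·76
1 = −87·3188 + 713·389
So 389·713 ≡ 1 (mod 3188).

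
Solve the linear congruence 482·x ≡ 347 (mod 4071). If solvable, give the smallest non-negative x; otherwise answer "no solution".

3793

First find gcd(482, 4071):
4071 = 8·482 + 215
482 = 2·215 + 52
215 = 4·52 + 7
52 = 7·7 + 3
7 = 2·3 + 1
3 = 3·1 + 0
gcd = 1, so a unique solution mod 4071 exists.
Back-substitute for the Bézout coefficients:
1 = 7 − 2·3
1 = −2·52 + 15·7
1 = 15·215 − 62·52
1 = −62·482 + 139·215
1 = 139·4071 − 1174·482
So 482·(-1174) ≡ 1 (mod 4071), giving 482⁻¹ ≡ 2897.
x ≡ 482⁻¹·347 ≡ 2897·347 ≡ 3793 (mod 4071).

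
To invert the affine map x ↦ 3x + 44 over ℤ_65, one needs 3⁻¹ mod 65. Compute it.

22

Apply the Euclidean algorithm to 65 and 3:
65 = 21×3 + 2
3 = 1×2 + 1
2 = 2×1 + 0
gcd = 1, so the inverse exists. Back-substitute:
1 = 3 − 2
1 = −65 + 22·3
So 3·22 ≡ 1 (mod 65).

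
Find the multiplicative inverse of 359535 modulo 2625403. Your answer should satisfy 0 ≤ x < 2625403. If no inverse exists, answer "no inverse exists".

Euclidean algorithm on 2625403, 359535:
2625403 = 7×359535 + 108658
359535 = 3×108658 + 33561
108658 = 3×33561 + 7975
33561 = 4×7975 + 1661
7975 = 4×1661 + 1331
1661 = 1×1331 + 330
1331 = 4×330 + 11
330 = 30×11 + 0
gcd(359535, 2625403) = 11 ≠ 1, so 359535 has no multiplicative inverse modulo 2625403.

no inverse exists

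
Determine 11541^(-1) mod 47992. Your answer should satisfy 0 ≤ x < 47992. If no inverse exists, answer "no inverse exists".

32581

Extended Euclidean algorithm:
47992 = 4*11541 + 1828
11541 = 6*1828 + 573
1828 = 3*573 + 109
573 = 5*109 + 28
109 = 3*28 + 25
28 = 1*25 + 3
25 = 8*3 + 1
3 = 3*1 + 0
Since gcd(11541, 47992) = 1, back-substitute to write 1 as a combination:
1 = 25 − 8·3
1 = −8·28 + 9·25
1 = 9·109 − 35·28
1 = −35·573 + 184·109
1 = 184·1828 − 587·573
1 = −587·11541 + 3706·1828
1 = 3706·47992 − 15411·11541
So 11541·(-15411) ≡ 1 (mod 47992), and -15411 ≡ 32581 (mod 47992).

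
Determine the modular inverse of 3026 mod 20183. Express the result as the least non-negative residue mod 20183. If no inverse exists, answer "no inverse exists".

6263

Apply the Euclidean algorithm to 20183 and 3026:
20183 = 6·3026 + 2027
3026 = 1·2027 + 999
2027 = 2·999 + 29
999 = 34·29 + 13
29 = 2·13 + 3
13 = 4·3 + 1
3 = 3·1 + 0
The gcd is 1. Working backward:
1 = 13 − 4·3
1 = −4·29 + 9·13
1 = 9·999 − 310·29
1 = −310·2027 + 629·999
1 = 629·3026 − 939·2027
1 = −939·20183 + 6263·3026
So 3026·6263 ≡ 1 (mod 20183).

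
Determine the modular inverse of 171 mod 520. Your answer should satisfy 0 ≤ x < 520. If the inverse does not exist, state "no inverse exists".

371

Apply the Euclidean algorithm to 520 and 171:
520 = 3*171 + 7
171 = 24*7 + 3
7 = 2*3 + 1
3 = 3*1 + 0
The gcd is 1. Working backward:
1 = 7 − 2·3
1 = −2·171 + 49·7
1 = 49·520 − 149·171
Thus 171·(-149) ≡ 1 (mod 520); reducing, -149 mod 520 = 371.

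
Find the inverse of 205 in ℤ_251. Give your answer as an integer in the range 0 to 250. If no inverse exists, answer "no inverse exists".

Run Euclid on (251, 205):
251 = 1*205 + 46
205 = 4*46 + 21
46 = 2*21 + 4
21 = 5*4 + 1
4 = 4*1 + 0
gcd = 1, so the inverse exists. Back-substitute:
1 = 21 − 5·4
1 = −5·46 + 11·21
1 = 11·205 − 49·46
1 = −49·251 + 60·205
So 205·60 ≡ 1 (mod 251).

60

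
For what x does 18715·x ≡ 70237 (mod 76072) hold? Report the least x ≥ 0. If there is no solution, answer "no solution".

9999

First find gcd(18715, 76072):
76072 = 4*18715 + 1212
18715 = 15*1212 + 535
1212 = 2*535 + 142
535 = 3*142 + 109
142 = 1*109 + 33
109 = 3*33 + 10
33 = 3*10 + 3
10 = 3*3 + 1
3 = 3*1 + 0
gcd = 1, so a unique solution mod 76072 exists.
Back-substitute for the Bézout coefficients:
1 = 10 − 3·3
1 = −3·33 + 10·10
1 = 10·109 − 33·33
1 = −33·142 + 43·109
1 = 43·535 − 162·142
1 = −162·1212 + 367·535
1 = 367·18715 − 5667·1212
1 = −5667·76072 + 23035·18715
So 18715·(23035) ≡ 1 (mod 76072), giving 18715⁻¹ ≡ 23035.
x ≡ 18715⁻¹·70237 ≡ 23035·70237 ≡ 9999 (mod 76072).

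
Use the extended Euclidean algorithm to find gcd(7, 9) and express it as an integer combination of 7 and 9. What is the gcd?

1

Apply Euclid's algorithm to 9 and 7:
9 = 1*7 + 2
7 = 3*2 + 1
2 = 2*1 + 0
gcd(7, 9) = 1.
Express as a combination:
1 = 7 − 3·2
1 = −3·9 + 4·7
So 1 = (-3)·9 + (4)·7.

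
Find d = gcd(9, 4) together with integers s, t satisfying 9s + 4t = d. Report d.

1

Repeated division:
9 = 2·4 + 1
4 = 4·1 + 0
gcd(9, 4) = 1.
Working backward:
1 = 9 − 2·4
So 1 = (1)·9 + (-2)·4.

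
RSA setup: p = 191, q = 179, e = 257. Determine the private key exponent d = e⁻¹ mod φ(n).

28293

φ(n) = (p−1)(q−1) = 190·178 = 33820.
Need d with 257·d ≡ 1 (mod 33820). Apply the extended Euclidean algorithm:
33820 = 131·257 + 153
257 = 1·153 + 104
153 = 1·104 + 49
104 = 2·49 + 6
49 = 8·6 + 1
6 = 6·1 + 0
Back-substitute:
1 = 49 − 8·6
1 = −8·104 + 17·49
1 = 17·153 − 25·104
1 = −25·257 + 42·153
1 = 42·33820 − 5527·257
So 257·(-5527) ≡ 1 (mod 33820), hence d ≡ -5527 ≡ 28293 (mod 33820).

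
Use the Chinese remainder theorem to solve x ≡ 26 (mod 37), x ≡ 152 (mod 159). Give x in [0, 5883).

Write x = 26 + 37·k. Then 37·k ≡ 152 − 26 ≡ 126 (mod 159).
Need 37⁻¹ mod 159. Extended Euclid on (159, 37):
159 = 4*37 + 11
37 = 3*11 + 4
11 = 2*4 + 3
4 = 1*3 + 1
3 = 3*1 + 0
Back-substitute:
1 = 4 − 3
1 = −11 + 3·4
1 = 3·37 − 10·11
1 = −10·159 + 43·37
37⁻¹ ≡ 43 (mod 159), so k ≡ 43·126 ≡ 12 (mod 159).
x = 26 + 37·12 = 470.

470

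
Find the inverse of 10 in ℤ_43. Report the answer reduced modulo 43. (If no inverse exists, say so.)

13

Run Euclid on (43, 10):
43 = 4*10 + 3
10 = 3*3 + 1
3 = 3*1 + 0
gcd = 1, so the inverse exists. Back-substitute:
1 = 10 − 3·3
1 = −3·43 + 13·10
So 10·13 ≡ 1 (mod 43).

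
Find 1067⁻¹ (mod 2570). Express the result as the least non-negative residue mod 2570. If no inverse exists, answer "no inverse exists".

1173

gcd(2570, 1067) by repeated division:
2570 = 2*1067 + 436
1067 = 2*436 + 195
436 = 2*195 + 46
195 = 4*46 + 11
46 = 4*11 + 2
11 = 5*2 + 1
2 = 2*1 + 0
Since gcd(1067, 2570) = 1, back-substitute to write 1 as a combination:
1 = 11 − 5·2
1 = −5·46 + 21·11
1 = 21·195 − 89·46
1 = −89·436 + 199·195
1 = 199·1067 − 487·436
1 = −487·2570 + 1173·1067
So 1067·1173 ≡ 1 (mod 2570).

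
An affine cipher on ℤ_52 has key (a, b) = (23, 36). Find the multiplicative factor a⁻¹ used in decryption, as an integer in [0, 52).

43

Run Euclid on (52, 23):
52 = 2×23 + 6
23 = 3×6 + 5
6 = 1×5 + 1
5 = 5×1 + 0
gcd = 1, so the inverse exists. Back-substitute:
1 = 6 − 5
1 = −23 + 4·6
1 = 4·52 − 9·23
Thus 23·(-9) ≡ 1 (mod 52); reducing, -9 mod 52 = 43.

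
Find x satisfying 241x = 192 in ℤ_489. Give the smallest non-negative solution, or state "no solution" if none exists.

15

First find gcd(241, 489):
489 = 2×241 + 7
241 = 34×7 + 3
7 = 2×3 + 1
3 = 3×1 + 0
gcd = 1, so a unique solution mod 489 exists.
Back-substitute for the Bézout coefficients:
1 = 7 − 2·3
1 = −2·241 + 69·7
1 = 69·489 − 140·241
So 241·(-140) ≡ 1 (mod 489), giving 241⁻¹ ≡ 349.
x ≡ 241⁻¹·192 ≡ 349·192 ≡ 15 (mod 489).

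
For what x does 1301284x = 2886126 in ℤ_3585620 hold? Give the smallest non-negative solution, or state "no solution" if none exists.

no solution

gcd(1301284, 3585620):
3585620 = 2·1301284 + 983052
1301284 = 1·983052 + 318232
983052 = 3·318232 + 28356
318232 = 11·28356 + 6316
28356 = 4·6316 + 3092
6316 = 2·3092 + 132
3092 = 23·132 + 56
132 = 2·56 + 20
56 = 2·20 + 16
20 = 1·16 + 4
16 = 4·4 + 0
gcd = 4, but 4 ∤ 2886126, so the congruence has no solution.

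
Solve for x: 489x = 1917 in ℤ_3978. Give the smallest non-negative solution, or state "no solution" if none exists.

69

First find gcd(489, 3978):
3978 = 8·489 + 66
489 = 7·66 + 27
66 = 2·27 + 12
27 = 2·12 + 3
12 = 4·3 + 0
gcd = 3 and 3 | 1917, so solutions exist. Divide through by 3: 163x ≡ 639 (mod 1326).
Now find 163⁻¹ mod 1326:
1326 = 8·163 + 22
163 = 7·22 + 9
22 = 2·9 + 4
9 = 2·4 + 1
4 = 4·1 + 0
Back-substitute:
1 = 9 − 2·4
1 = −2·22 + 5·9
1 = 5·163 − 37·22
1 = −37·1326 + 301·163
So 163⁻¹ ≡ 301 (mod 1326).
Then x ≡ 301·639 ≡ 69 (mod 1326); the smallest non-negative solution is x = 69.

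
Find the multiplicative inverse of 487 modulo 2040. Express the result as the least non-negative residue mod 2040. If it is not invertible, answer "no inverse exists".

1663

Extended Euclidean algorithm:
2040 = 4×487 + 92
487 = 5×92 + 27
92 = 3×27 + 11
27 = 2×11 + 5
11 = 2×5 + 1
5 = 5×1 + 0
Since gcd(487, 2040) = 1, back-substitute to write 1 as a combination:
1 = 11 − 2·5
1 = −2·27 + 5·11
1 = 5·92 − 17·27
1 = −17·487 + 90·92
1 = 90·2040 − 377·487
Hence 487⁻¹ ≡ -377 ≡ 1663 (mod 2040).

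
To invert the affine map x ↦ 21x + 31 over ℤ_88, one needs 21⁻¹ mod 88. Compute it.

Extended Euclidean algorithm:
88 = 4×21 + 4
21 = 5×4 + 1
4 = 4×1 + 0
gcd = 1, so the inverse exists. Back-substitute:
1 = 21 − 5·4
1 = −5·88 + 21·21
So 21·21 ≡ 1 (mod 88).

21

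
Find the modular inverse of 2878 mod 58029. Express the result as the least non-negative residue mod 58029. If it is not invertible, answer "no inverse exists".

Run Euclid on (58029, 2878):
58029 = 20*2878 + 469
2878 = 6*469 + 64
469 = 7*64 + 21
64 = 3*21 + 1
21 = 21*1 + 0
gcd = 1, so the inverse exists. Back-substitute:
1 = 64 − 3·21
1 = −3·469 + 22·64
1 = 22·2878 − 135·469
1 = −135·58029 + 2722·2878
So 2878·2722 ≡ 1 (mod 58029).

2722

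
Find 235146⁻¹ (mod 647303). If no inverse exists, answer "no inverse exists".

Run Euclid on (647303, 235146):
647303 = 2*235146 + 177011
235146 = 1*177011 + 58135
177011 = 3*58135 + 2606
58135 = 22*2606 + 803
2606 = 3*803 + 197
803 = 4*197 + 15
197 = 13*15 + 2
15 = 7*2 + 1
2 = 2*1 + 0
The gcd is 1. Working backward:
1 = 15 − 7·2
1 = −7·197 + 92·15
1 = 92·803 − 375·197
1 = −375·2606 + 1217·803
1 = 1217·58135 − 27149·2606
1 = −27149·177011 + 82664·58135
1 = 82664·235146 − 109813·177011
1 = −109813·647303 + 302290·235146
So 235146·302290 ≡ 1 (mod 647303).

302290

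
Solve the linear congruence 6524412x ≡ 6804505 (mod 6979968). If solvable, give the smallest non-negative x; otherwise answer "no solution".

gcd(6524412, 6979968):
6979968 = 1×6524412 + 455556
6524412 = 14×455556 + 146628
455556 = 3×146628 + 15672
146628 = 9×15672 + 5580
15672 = 2×5580 + 4512
5580 = 1×4512 + 1068
4512 = 4×1068 + 240
1068 = 4×240 + 108
240 = 2×108 + 24
108 = 4×24 + 12
24 = 2×12 + 0
gcd = 12, but 12 ∤ 6804505, so the congruence has no solution.

no solution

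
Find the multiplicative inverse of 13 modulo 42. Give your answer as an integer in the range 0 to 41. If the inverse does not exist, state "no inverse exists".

gcd(42, 13) by repeated division:
42 = 3×13 + 3
13 = 4×3 + 1
3 = 3×1 + 0
gcd = 1, so the inverse exists. Back-substitute:
1 = 13 − 4·3
1 = −4·42 + 13·13
So 13·13 ≡ 1 (mod 42).

13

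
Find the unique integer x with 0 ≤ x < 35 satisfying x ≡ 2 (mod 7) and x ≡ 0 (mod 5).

Write x = 2 + 7·k. Then 7·k ≡ 0 − 2 ≡ 3 (mod 5).
Need 7⁻¹ mod 5. Extended Euclid on (5, 2):
5 = 2*2 + 1
2 = 2*1 + 0
Back-substitute:
1 = 5 − 2·2
7⁻¹ ≡ 3 (mod 5), so k ≡ 3·3 ≡ 4 (mod 5).
x = 2 + 7·4 = 30.

30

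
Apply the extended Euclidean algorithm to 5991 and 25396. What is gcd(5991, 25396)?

Apply Euclid's algorithm to 25396 and 5991:
25396 = 4·5991 + 1432
5991 = 4·1432 + 263
1432 = 5·263 + 117
263 = 2·117 + 29
117 = 4·29 + 1
29 = 29·1 + 0
gcd(5991, 25396) = 1.
Express as a combination:
1 = 117 − 4·29
1 = −4·263 + 9·117
1 = 9·1432 − 49·263
1 = −49·5991 + 205·1432
1 = 205·25396 − 869·5991
So 1 = (205)·25396 + (-869)·5991.

1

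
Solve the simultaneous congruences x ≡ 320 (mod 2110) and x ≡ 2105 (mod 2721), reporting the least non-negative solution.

Write x = 320 + 2110·k. Then 2110·k ≡ 2105 − 320 ≡ 1785 (mod 2721).
Need 2110⁻¹ mod 2721. Extended Euclid on (2721, 2110):
2721 = 1*2110 + 611
2110 = 3*611 + 277
611 = 2*277 + 57
277 = 4*57 + 49
57 = 1*49 + 8
49 = 6*8 + 1
8 = 8*1 + 0
Back-substitute:
1 = 49 − 6·8
1 = −6·57 + 7·49
1 = 7·277 − 34·57
1 = −34·611 + 75·277
1 = 75·2110 − 259·611
1 = −259·2721 + 334·2110
2110⁻¹ ≡ 334 (mod 2721), so k ≡ 334·1785 ≡ 291 (mod 2721).
x = 320 + 2110·291 = 614330.

614330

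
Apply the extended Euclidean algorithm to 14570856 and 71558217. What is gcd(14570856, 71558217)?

Repeated division:
71558217 = 4×14570856 + 13274793
14570856 = 1×13274793 + 1296063
13274793 = 10×1296063 + 314163
1296063 = 4×314163 + 39411
314163 = 7×39411 + 38286
39411 = 1×38286 + 1125
38286 = 34×1125 + 36
1125 = 31×36 + 9
36 = 4×9 + 0
gcd(14570856, 71558217) = 9.
Back-substituting:
9 = 1125 − 31·36
9 = −31·38286 + 1055·1125
9 = 1055·39411 − 1086·38286
9 = −1086·314163 + 8657·39411
9 = 8657·1296063 − 35714·314163
9 = −35714·13274793 + 365797·1296063
9 = 365797·14570856 − 401511·13274793
9 = −401511·71558217 + 1971841·14570856
So 9 = (-401511)·71558217 + (1971841)·14570856.

9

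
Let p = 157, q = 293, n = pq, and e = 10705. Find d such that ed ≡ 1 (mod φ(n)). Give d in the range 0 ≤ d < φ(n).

φ(n) = (p−1)(q−1) = 156·292 = 45552.
Need d with 10705·d ≡ 1 (mod 45552). Apply the extended Euclidean algorithm:
45552 = 4×10705 + 2732
10705 = 3×2732 + 2509
2732 = 1×2509 + 223
2509 = 11×223 + 56
223 = 3×56 + 55
56 = 1×55 + 1
55 = 55×1 + 0
Back-substitute:
1 = 56 − 55
1 = −223 + 4·56
1 = 4·2509 − 45·223
1 = −45·2732 + 49·2509
1 = 49·10705 − 192·2732
1 = −192·45552 + 817·10705
So 10705·817 ≡ 1 (mod 45552), hence d = 817.

817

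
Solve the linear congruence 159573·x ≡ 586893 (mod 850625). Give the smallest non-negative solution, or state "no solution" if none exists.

356591

First find gcd(159573, 850625):
850625 = 5·159573 + 52760
159573 = 3·52760 + 1293
52760 = 40·1293 + 1040
1293 = 1·1040 + 253
1040 = 4·253 + 28
253 = 9·28 + 1
28 = 28·1 + 0
gcd = 1, so a unique solution mod 850625 exists.
Back-substitute for the Bézout coefficients:
1 = 253 − 9·28
1 = −9·1040 + 37·253
1 = 37·1293 − 46·1040
1 = −46·52760 + 1877·1293
1 = 1877·159573 − 5677·52760
1 = −5677·850625 + 30262·159573
So 159573·(30262) ≡ 1 (mod 850625), giving 159573⁻¹ ≡ 30262.
x ≡ 159573⁻¹·586893 ≡ 30262·586893 ≡ 356591 (mod 850625).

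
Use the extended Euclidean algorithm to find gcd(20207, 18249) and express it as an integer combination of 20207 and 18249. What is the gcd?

11

Repeated division:
20207 = 1×18249 + 1958
18249 = 9×1958 + 627
1958 = 3×627 + 77
627 = 8×77 + 11
77 = 7×11 + 0
gcd(20207, 18249) = 11.
Back-substituting:
11 = 627 − 8·77
11 = −8·1958 + 25·627
11 = 25·18249 − 233·1958
11 = −233·20207 + 258·18249
So 11 = (-233)·20207 + (258)·18249.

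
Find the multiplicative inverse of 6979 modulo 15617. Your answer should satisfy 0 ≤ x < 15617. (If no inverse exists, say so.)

Compute gcd(6979, 15617):
15617 = 2*6979 + 1659
6979 = 4*1659 + 343
1659 = 4*343 + 287
343 = 1*287 + 56
287 = 5*56 + 7
56 = 8*7 + 0
gcd(6979, 15617) = 7 ≠ 1, so 6979 has no multiplicative inverse modulo 15617.

no inverse exists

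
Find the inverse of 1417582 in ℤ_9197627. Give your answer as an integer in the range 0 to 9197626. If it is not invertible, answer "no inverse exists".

285217

Apply the Euclidean algorithm to 9197627 and 1417582:
9197627 = 6*1417582 + 692135
1417582 = 2*692135 + 33312
692135 = 20*33312 + 25895
33312 = 1*25895 + 7417
25895 = 3*7417 + 3644
7417 = 2*3644 + 129
3644 = 28*129 + 32
129 = 4*32 + 1
32 = 32*1 + 0
The gcd is 1. Working backward:
1 = 129 − 4·32
1 = −4·3644 + 113·129
1 = 113·7417 − 230·3644
1 = −230·25895 + 803·7417
1 = 803·33312 − 1033·25895
1 = −1033·692135 + 21463·33312
1 = 21463·1417582 − 43959·692135
1 = −43959·9197627 + 285217·1417582
So 1417582·285217 ≡ 1 (mod 9197627).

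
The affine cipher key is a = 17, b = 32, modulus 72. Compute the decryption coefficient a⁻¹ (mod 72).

17

Run Euclid on (72, 17):
72 = 4*17 + 4
17 = 4*4 + 1
4 = 4*1 + 0
The gcd is 1. Working backward:
1 = 17 − 4·4
1 = −4·72 + 17·17
So 17·17 ≡ 1 (mod 72).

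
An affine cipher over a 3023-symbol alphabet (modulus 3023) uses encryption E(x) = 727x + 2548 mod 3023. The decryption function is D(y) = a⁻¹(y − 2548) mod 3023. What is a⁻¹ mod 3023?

Run Euclid on (3023, 727):
3023 = 4×727 + 115
727 = 6×115 + 37
115 = 3×37 + 4
37 = 9×4 + 1
4 = 4×1 + 0
gcd = 1, so the inverse exists. Back-substitute:
1 = 37 − 9·4
1 = −9·115 + 28·37
1 = 28·727 − 177·115
1 = −177·3023 + 736·727
So 727·736 ≡ 1 (mod 3023).

736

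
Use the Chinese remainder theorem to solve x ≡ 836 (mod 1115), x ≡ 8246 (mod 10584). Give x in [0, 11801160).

7152446

Write x = 836 + 1115·k. Then 1115·k ≡ 8246 − 836 ≡ 7410 (mod 10584).
Need 1115⁻¹ mod 10584. Extended Euclid on (10584, 1115):
10584 = 9×1115 + 549
1115 = 2×549 + 17
549 = 32×17 + 5
17 = 3×5 + 2
5 = 2×2 + 1
2 = 2×1 + 0
Back-substitute:
1 = 5 − 2·2
1 = −2·17 + 7·5
1 = 7·549 − 226·17
1 = −226·1115 + 459·549
1 = 459·10584 − 4357·1115
1115⁻¹ ≡ 6227 (mod 10584), so k ≡ 6227·7410 ≡ 6414 (mod 10584).
x = 836 + 1115·6414 = 7152446.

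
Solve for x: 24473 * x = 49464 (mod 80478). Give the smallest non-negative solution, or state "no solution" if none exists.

71838

First find gcd(24473, 80478):
80478 = 3·24473 + 7059
24473 = 3·7059 + 3296
7059 = 2·3296 + 467
3296 = 7·467 + 27
467 = 17·27 + 8
27 = 3·8 + 3
8 = 2·3 + 2
3 = 1·2 + 1
2 = 2·1 + 0
gcd = 1, so a unique solution mod 80478 exists.
Back-substitute for the Bézout coefficients:
1 = 3 − 2
1 = −8 + 3·3
1 = 3·27 − 10·8
1 = −10·467 + 173·27
1 = 173·3296 − 1221·467
1 = −1221·7059 + 2615·3296
1 = 2615·24473 − 9066·7059
1 = −9066·80478 + 29813·24473
So 24473·(29813) ≡ 1 (mod 80478), giving 24473⁻¹ ≡ 29813.
x ≡ 24473⁻¹·49464 ≡ 29813·49464 ≡ 71838 (mod 80478).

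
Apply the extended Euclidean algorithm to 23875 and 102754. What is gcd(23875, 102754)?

Apply Euclid's algorithm to 102754 and 23875:
102754 = 4*23875 + 7254
23875 = 3*7254 + 2113
7254 = 3*2113 + 915
2113 = 2*915 + 283
915 = 3*283 + 66
283 = 4*66 + 19
66 = 3*19 + 9
19 = 2*9 + 1
9 = 9*1 + 0
gcd(23875, 102754) = 1.
Express as a combination:
1 = 19 − 2·9
1 = −2·66 + 7·19
1 = 7·283 − 30·66
1 = −30·915 + 97·283
1 = 97·2113 − 224·915
1 = −224·7254 + 769·2113
1 = 769·23875 − 2531·7254
1 = −2531·102754 + 10893·23875
So 1 = (-2531)·102754 + (10893)·23875.

1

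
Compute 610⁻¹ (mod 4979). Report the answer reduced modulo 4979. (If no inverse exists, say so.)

Apply the Euclidean algorithm to 4979 and 610:
4979 = 8×610 + 99
610 = 6×99 + 16
99 = 6×16 + 3
16 = 5×3 + 1
3 = 3×1 + 0
The gcd is 1. Working backward:
1 = 16 − 5·3
1 = −5·99 + 31·16
1 = 31·610 − 191·99
1 = −191·4979 + 1559·610
So 610·1559 ≡ 1 (mod 4979).

1559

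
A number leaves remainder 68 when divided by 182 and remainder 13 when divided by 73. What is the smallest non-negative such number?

6802

Write x = 68 + 182·k. Then 182·k ≡ 13 − 68 ≡ 18 (mod 73).
Need 182⁻¹ mod 73. Extended Euclid on (73, 36):
73 = 2·36 + 1
36 = 36·1 + 0
Back-substitute:
1 = 73 − 2·36
182⁻¹ ≡ 71 (mod 73), so k ≡ 71·18 ≡ 37 (mod 73).
x = 68 + 182·37 = 6802.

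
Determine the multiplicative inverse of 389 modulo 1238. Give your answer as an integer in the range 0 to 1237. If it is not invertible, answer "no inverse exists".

gcd(1238, 389) by repeated division:
1238 = 3×389 + 71
389 = 5×71 + 34
71 = 2×34 + 3
34 = 11×3 + 1
3 = 3×1 + 0
The gcd is 1. Working backward:
1 = 34 − 11·3
1 = −11·71 + 23·34
1 = 23·389 − 126·71
1 = −126·1238 + 401·389
So 389·401 ≡ 1 (mod 1238).

401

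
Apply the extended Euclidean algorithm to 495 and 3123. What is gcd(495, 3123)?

9

Repeated division:
3123 = 6·495 + 153
495 = 3·153 + 36
153 = 4·36 + 9
36 = 4·9 + 0
gcd(495, 3123) = 9.
Back-substituting:
9 = 153 − 4·36
9 = −4·495 + 13·153
9 = 13·3123 − 82·495
So 9 = (13)·3123 + (-82)·495.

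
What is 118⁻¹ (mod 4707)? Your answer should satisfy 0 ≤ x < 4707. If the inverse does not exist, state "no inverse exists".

4348

gcd(4707, 118) by repeated division:
4707 = 39×118 + 105
118 = 1×105 + 13
105 = 8×13 + 1
13 = 13×1 + 0
The gcd is 1. Working backward:
1 = 105 − 8·13
1 = −8·118 + 9·105
1 = 9·4707 − 359·118
Thus 118·(-359) ≡ 1 (mod 4707); reducing, -359 mod 4707 = 4348.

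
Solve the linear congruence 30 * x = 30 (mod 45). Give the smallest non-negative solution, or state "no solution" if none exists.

1

First find gcd(30, 45):
45 = 1*30 + 15
30 = 2*15 + 0
gcd = 15 and 15 | 30, so solutions exist. Divide through by 15: 2x ≡ 2 (mod 3).
Now find 2⁻¹ mod 3:
3 = 1·2 + 1
2 = 2·1 + 0
Back-substitute:
1 = 3 − 2
So 2·(-1) ≡ 1 (mod 3), i.e. 2⁻¹ ≡ 2.
Then x ≡ 2·2 ≡ 1 (mod 3); the smallest non-negative solution is x = 1.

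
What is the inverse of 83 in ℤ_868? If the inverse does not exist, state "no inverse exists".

251

Extended Euclidean algorithm:
868 = 10×83 + 38
83 = 2×38 + 7
38 = 5×7 + 3
7 = 2×3 + 1
3 = 3×1 + 0
gcd = 1, so the inverse exists. Back-substitute:
1 = 7 − 2·3
1 = −2·38 + 11·7
1 = 11·83 − 24·38
1 = −24·868 + 251·83
So 83·251 ≡ 1 (mod 868).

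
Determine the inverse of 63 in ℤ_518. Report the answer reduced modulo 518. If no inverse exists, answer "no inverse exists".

no inverse exists

Euclidean algorithm on 518, 63:
518 = 8*63 + 14
63 = 4*14 + 7
14 = 2*7 + 0
The gcd is 7, not 1, hence no inverse exists.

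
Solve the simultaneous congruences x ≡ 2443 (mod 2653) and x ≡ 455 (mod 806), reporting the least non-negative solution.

1281189

Write x = 2443 + 2653·k. Then 2653·k ≡ 455 − 2443 ≡ 430 (mod 806).
Need 2653⁻¹ mod 806. Extended Euclid on (806, 235):
806 = 3·235 + 101
235 = 2·101 + 33
101 = 3·33 + 2
33 = 16·2 + 1
2 = 2·1 + 0
Back-substitute:
1 = 33 − 16·2
1 = −16·101 + 49·33
1 = 49·235 − 114·101
1 = −114·806 + 391·235
2653⁻¹ ≡ 391 (mod 806), so k ≡ 391·430 ≡ 482 (mod 806).
x = 2443 + 2653·482 = 1281189.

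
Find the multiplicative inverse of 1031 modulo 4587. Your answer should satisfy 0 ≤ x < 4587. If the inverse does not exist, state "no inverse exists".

Extended Euclidean algorithm:
4587 = 4*1031 + 463
1031 = 2*463 + 105
463 = 4*105 + 43
105 = 2*43 + 19
43 = 2*19 + 5
19 = 3*5 + 4
5 = 1*4 + 1
4 = 4*1 + 0
The gcd is 1. Working backward:
1 = 5 − 4
1 = −19 + 4·5
1 = 4·43 − 9·19
1 = −9·105 + 22·43
1 = 22·463 − 97·105
1 = −97·1031 + 216·463
1 = 216·4587 − 961·1031
So 1031·(-961) ≡ 1 (mod 4587), and -961 ≡ 3626 (mod 4587).

3626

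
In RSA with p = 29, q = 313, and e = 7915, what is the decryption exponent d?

φ(n) = (p−1)(q−1) = 28·312 = 8736.
Need d with 7915·d ≡ 1 (mod 8736). Apply the extended Euclidean algorithm:
8736 = 1×7915 + 821
7915 = 9×821 + 526
821 = 1×526 + 295
526 = 1×295 + 231
295 = 1×231 + 64
231 = 3×64 + 39
64 = 1×39 + 25
39 = 1×25 + 14
25 = 1×14 + 11
14 = 1×11 + 3
11 = 3×3 + 2
3 = 1×2 + 1
2 = 2×1 + 0
Back-substitute:
1 = 3 − 2
1 = −11 + 4·3
1 = 4·14 − 5·11
1 = −5·25 + 9·14
1 = 9·39 − 14·25
1 = −14·64 + 23·39
1 = 23·231 − 83·64
1 = −83·295 + 106·231
1 = 106·526 − 189·295
1 = −189·821 + 295·526
1 = 295·7915 − 2844·821
1 = −2844·8736 + 3139·7915
So 7915·3139 ≡ 1 (mod 8736), hence d = 3139.

3139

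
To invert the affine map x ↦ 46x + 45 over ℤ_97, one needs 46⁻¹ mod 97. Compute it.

19

Apply the Euclidean algorithm to 97 and 46:
97 = 2*46 + 5
46 = 9*5 + 1
5 = 5*1 + 0
gcd = 1, so the inverse exists. Back-substitute:
1 = 46 − 9·5
1 = −9·97 + 19·46
So 46·19 ≡ 1 (mod 97).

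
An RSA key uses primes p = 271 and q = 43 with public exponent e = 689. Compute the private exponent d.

2189

φ(n) = (p−1)(q−1) = 270·42 = 11340.
Need d with 689·d ≡ 1 (mod 11340). Apply the extended Euclidean algorithm:
11340 = 16×689 + 316
689 = 2×316 + 57
316 = 5×57 + 31
57 = 1×31 + 26
31 = 1×26 + 5
26 = 5×5 + 1
5 = 5×1 + 0
Back-substitute:
1 = 26 − 5·5
1 = −5·31 + 6·26
1 = 6·57 − 11·31
1 = −11·316 + 61·57
1 = 61·689 − 133·316
1 = −133·11340 + 2189·689
So 689·2189 ≡ 1 (mod 11340), hence d = 2189.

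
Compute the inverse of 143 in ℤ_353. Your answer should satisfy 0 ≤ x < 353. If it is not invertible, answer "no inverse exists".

Run Euclid on (353, 143):
353 = 2×143 + 67
143 = 2×67 + 9
67 = 7×9 + 4
9 = 2×4 + 1
4 = 4×1 + 0
The gcd is 1. Working backward:
1 = 9 − 2·4
1 = −2·67 + 15·9
1 = 15·143 − 32·67
1 = −32·353 + 79·143
So 143·79 ≡ 1 (mod 353).

79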